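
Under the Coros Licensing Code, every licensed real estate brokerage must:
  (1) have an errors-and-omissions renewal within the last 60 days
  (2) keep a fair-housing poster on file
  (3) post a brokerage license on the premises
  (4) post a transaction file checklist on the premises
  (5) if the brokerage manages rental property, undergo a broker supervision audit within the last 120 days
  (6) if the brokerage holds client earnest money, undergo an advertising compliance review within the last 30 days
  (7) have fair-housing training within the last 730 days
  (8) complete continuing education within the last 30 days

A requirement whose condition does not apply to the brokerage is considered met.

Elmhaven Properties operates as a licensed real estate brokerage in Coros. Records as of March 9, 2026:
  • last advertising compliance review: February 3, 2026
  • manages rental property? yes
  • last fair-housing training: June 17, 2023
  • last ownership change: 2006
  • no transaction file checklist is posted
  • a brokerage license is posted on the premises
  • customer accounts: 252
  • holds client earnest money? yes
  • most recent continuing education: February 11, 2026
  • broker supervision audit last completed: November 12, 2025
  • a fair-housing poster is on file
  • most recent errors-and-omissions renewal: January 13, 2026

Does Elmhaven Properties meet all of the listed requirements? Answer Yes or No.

No

1. errors-and-omissions renewal 55 days ago vs limit 60 → met
2. fair-housing poster present → met
3. brokerage license present → met
4. transaction file checklist absent → not met
5. condition 'manages rental property' holds; broker supervision audit 117 days ago vs limit 120 → met
6. condition 'holds client earnest money' holds; advertising compliance review 34 days ago vs limit 30 → not met
7. fair-housing training 996 days ago vs limit 730 → not met
8. continuing education 26 days ago vs limit 30 → met
Not met: 4, 6, 7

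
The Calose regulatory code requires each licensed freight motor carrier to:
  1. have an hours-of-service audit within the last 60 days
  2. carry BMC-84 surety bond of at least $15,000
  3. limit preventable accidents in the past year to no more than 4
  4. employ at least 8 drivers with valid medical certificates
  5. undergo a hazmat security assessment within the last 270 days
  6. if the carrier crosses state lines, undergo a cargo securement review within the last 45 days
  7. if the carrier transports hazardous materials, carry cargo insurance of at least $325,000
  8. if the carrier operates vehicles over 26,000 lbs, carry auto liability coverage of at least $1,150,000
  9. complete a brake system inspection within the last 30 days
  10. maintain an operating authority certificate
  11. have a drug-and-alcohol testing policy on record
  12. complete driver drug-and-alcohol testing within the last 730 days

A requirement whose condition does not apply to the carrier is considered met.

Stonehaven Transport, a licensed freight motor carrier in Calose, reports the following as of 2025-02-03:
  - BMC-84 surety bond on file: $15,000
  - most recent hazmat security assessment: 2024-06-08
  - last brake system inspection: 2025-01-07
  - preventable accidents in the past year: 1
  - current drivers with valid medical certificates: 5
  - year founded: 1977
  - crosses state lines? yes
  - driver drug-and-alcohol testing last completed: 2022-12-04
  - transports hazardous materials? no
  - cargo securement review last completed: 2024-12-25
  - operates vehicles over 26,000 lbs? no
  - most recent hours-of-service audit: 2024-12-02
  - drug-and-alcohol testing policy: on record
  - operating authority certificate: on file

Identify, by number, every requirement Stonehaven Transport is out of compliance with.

1, 4, 12

1. hours-of-service audit 63 days ago vs limit 60 → not met
2. BMC-84 surety bond $15,000 ≥ $15,000 → met
3. preventable accidents in the past year 1 ≤ 4 → met
4. drivers with valid medical certificates 5 < 8 → not met
5. hazmat security assessment 240 days ago vs limit 270 → met
6. condition 'crosses state lines' holds; cargo securement review 40 days ago vs limit 45 → met
7. condition 'transports hazardous materials' does not hold → requirement n/a → met
8. condition 'operates vehicles over 26,000 lbs' does not hold → requirement n/a → met
9. brake system inspection 27 days ago vs limit 30 → met
10. operating authority certificate present → met
11. drug-and-alcohol testing policy present → met
12. driver drug-and-alcohol testing 792 days ago vs limit 730 → not met
Not met: 1, 4, 12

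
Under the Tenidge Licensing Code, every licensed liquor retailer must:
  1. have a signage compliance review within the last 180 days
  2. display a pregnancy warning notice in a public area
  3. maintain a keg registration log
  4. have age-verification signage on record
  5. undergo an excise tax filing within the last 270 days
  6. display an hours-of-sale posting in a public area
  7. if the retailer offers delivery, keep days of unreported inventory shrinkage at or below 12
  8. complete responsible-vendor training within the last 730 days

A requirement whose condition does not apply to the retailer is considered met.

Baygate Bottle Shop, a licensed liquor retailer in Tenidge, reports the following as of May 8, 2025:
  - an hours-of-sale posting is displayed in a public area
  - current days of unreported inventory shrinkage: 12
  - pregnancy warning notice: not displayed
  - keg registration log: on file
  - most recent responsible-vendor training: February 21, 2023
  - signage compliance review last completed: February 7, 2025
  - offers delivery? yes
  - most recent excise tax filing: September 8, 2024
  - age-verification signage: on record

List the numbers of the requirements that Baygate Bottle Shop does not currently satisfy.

2, 8

1. signage compliance review 90 days ago vs limit 180 → met
2. pregnancy warning notice absent → not met
3. keg registration log present → met
4. age-verification signage present → met
5. excise tax filing 242 days ago vs limit 270 → met
6. hours-of-sale posting present → met
7. condition 'offers delivery' holds; days of unreported inventory shrinkage 12 ≤ 12 → met
8. responsible-vendor training 807 days ago vs limit 730 → not met
Not met: 2, 8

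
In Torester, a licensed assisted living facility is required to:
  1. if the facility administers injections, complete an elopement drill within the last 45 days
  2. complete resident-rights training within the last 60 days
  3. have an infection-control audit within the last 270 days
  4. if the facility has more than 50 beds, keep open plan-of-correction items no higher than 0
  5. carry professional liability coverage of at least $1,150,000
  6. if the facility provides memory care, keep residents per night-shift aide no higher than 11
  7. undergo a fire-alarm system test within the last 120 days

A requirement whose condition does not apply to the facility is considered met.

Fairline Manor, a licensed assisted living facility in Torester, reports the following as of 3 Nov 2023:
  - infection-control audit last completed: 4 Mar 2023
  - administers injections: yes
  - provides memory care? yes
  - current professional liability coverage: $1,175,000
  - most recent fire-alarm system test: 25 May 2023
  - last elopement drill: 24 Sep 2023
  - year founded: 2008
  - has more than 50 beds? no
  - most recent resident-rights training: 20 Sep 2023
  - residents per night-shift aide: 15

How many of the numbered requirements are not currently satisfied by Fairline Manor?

1. condition 'administers injections' holds; elopement drill 40 days ago vs limit 45 → met
2. resident-rights training 44 days ago vs limit 60 → met
3. infection-control audit 244 days ago vs limit 270 → met
4. condition 'has more than 50 beds' does not hold → requirement n/a → met
5. professional liability coverage $1,175,000 ≥ $1,150,000 → met
6. condition 'provides memory care' holds; residents per night-shift aide 15 > 11 → not met
7. fire-alarm system test 162 days ago vs limit 120 → not met
Not met: 2 of 7

2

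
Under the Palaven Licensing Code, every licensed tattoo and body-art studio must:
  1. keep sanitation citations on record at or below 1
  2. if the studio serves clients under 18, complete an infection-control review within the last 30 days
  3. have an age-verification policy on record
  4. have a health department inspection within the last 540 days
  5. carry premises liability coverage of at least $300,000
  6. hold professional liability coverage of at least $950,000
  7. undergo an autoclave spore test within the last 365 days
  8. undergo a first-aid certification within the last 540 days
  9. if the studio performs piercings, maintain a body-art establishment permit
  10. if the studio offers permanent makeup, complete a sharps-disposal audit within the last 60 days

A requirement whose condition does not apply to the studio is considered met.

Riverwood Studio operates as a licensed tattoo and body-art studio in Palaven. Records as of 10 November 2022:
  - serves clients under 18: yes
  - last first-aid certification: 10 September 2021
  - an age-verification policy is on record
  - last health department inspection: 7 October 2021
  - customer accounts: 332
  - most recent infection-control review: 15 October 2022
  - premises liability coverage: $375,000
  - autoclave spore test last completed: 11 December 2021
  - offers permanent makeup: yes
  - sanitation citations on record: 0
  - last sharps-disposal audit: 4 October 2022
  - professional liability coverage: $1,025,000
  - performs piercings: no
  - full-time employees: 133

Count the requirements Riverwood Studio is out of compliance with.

1. sanitation citations on record 0 ≤ 1 → met
2. condition 'serves clients under 18' holds; infection-control review 26 days ago vs limit 30 → met
3. age-verification policy present → met
4. health department inspection 399 days ago vs limit 540 → met
5. premises liability coverage $375,000 ≥ $300,000 → met
6. professional liability coverage $1,025,000 ≥ $950,000 → met
7. autoclave spore test 334 days ago vs limit 365 → met
8. first-aid certification 426 days ago vs limit 540 → met
9. condition 'performs piercings' does not hold → requirement n/a → met
10. condition 'offers permanent makeup' holds; sharps-disposal audit 37 days ago vs limit 60 → met
Not met: 0 of 10

0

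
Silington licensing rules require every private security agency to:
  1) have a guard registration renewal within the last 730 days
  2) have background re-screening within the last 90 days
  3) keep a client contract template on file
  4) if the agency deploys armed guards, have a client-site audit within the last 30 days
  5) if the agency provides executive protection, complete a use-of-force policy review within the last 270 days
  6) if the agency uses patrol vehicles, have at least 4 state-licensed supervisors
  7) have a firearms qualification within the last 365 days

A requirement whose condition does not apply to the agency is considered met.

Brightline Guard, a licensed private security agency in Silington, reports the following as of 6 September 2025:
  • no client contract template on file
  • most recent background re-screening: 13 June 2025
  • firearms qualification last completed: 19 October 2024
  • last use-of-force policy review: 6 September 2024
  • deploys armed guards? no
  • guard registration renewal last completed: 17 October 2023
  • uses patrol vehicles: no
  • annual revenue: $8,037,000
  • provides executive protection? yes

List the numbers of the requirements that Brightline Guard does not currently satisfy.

3, 5

1. guard registration renewal 690 days ago vs limit 730 → met
2. background re-screening 85 days ago vs limit 90 → met
3. client contract template absent → not met
4. condition 'deploys armed guards' does not hold → requirement n/a → met
5. condition 'provides executive protection' holds; use-of-force policy review 365 days ago vs limit 270 → not met
6. condition 'uses patrol vehicles' does not hold → requirement n/a → met
7. firearms qualification 322 days ago vs limit 365 → met
Not met: 3, 5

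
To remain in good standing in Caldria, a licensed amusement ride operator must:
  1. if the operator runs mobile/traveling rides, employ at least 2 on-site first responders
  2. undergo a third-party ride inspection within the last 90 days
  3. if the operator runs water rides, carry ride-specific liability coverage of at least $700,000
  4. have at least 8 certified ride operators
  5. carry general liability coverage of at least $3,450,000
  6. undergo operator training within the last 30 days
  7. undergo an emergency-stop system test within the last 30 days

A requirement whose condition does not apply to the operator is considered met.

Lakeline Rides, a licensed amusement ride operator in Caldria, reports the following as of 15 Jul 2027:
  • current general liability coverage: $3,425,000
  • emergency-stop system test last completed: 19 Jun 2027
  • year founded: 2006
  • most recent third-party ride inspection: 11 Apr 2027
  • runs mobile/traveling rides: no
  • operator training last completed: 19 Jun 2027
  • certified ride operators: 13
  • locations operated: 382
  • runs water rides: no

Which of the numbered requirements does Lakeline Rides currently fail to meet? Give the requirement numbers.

1. condition 'runs mobile/traveling rides' does not hold → requirement n/a → met
2. third-party ride inspection 95 days ago vs limit 90 → not met
3. condition 'runs water rides' does not hold → requirement n/a → met
4. certified ride operators 13 ≥ 8 → met
5. general liability coverage $3,425,000 < $3,450,000 → not met
6. operator training 26 days ago vs limit 30 → met
7. emergency-stop system test 26 days ago vs limit 30 → met
Not met: 2, 5

2, 5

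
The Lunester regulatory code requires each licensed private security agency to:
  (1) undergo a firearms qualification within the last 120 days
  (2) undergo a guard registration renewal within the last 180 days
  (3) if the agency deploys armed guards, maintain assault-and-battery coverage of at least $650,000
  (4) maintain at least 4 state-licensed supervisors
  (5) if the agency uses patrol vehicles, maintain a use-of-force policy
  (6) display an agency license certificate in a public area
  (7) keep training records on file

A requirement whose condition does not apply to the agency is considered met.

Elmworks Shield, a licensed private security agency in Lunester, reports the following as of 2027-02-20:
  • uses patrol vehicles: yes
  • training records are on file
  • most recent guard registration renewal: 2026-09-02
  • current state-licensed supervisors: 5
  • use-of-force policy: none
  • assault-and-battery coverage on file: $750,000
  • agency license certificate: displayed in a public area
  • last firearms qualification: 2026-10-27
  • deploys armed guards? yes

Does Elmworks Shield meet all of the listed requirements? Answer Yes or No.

1. firearms qualification 116 days ago vs limit 120 → met
2. guard registration renewal 171 days ago vs limit 180 → met
3. condition 'deploys armed guards' holds; assault-and-battery coverage $750,000 ≥ $650,000 → met
4. state-licensed supervisors 5 ≥ 4 → met
5. condition 'uses patrol vehicles' holds; use-of-force policy absent → not met
6. agency license certificate present → met
7. training records present → met
Not met: 5

No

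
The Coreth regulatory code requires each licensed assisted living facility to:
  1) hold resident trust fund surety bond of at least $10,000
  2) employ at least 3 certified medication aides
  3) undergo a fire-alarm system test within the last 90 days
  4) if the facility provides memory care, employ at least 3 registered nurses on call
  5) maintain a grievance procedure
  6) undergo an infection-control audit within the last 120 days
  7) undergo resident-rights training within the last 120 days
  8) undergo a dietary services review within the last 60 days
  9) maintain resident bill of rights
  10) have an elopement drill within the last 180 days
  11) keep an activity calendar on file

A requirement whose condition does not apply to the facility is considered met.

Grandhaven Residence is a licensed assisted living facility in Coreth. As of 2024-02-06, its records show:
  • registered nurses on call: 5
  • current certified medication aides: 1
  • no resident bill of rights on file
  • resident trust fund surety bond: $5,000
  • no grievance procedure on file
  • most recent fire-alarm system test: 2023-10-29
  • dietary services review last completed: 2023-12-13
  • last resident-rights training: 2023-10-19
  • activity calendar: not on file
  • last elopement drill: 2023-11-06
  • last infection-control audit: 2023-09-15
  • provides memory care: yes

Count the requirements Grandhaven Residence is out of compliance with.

7

1. resident trust fund surety bond $5,000 < $10,000 → not met
2. certified medication aides 1 < 3 → not met
3. fire-alarm system test 100 days ago vs limit 90 → not met
4. condition 'provides memory care' holds; registered nurses on call 5 ≥ 3 → met
5. grievance procedure absent → not met
6. infection-control audit 144 days ago vs limit 120 → not met
7. resident-rights training 110 days ago vs limit 120 → met
8. dietary services review 55 days ago vs limit 60 → met
9. resident bill of rights absent → not met
10. elopement drill 92 days ago vs limit 180 → met
11. activity calendar absent → not met
Not met: 7 of 11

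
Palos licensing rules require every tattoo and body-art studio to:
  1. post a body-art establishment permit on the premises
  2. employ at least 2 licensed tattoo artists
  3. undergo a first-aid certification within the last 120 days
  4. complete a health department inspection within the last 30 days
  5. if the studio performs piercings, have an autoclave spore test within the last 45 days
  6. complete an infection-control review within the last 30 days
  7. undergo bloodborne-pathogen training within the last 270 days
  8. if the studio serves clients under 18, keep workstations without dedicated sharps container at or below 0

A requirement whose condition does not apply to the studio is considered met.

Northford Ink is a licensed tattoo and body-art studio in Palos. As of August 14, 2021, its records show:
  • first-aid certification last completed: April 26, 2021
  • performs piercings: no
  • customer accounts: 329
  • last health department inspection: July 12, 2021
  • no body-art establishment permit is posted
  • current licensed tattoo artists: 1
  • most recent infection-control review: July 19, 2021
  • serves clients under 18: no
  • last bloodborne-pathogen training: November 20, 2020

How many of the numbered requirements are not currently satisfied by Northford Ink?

1. body-art establishment permit absent → not met
2. licensed tattoo artists 1 < 2 → not met
3. first-aid certification 110 days ago vs limit 120 → met
4. health department inspection 33 days ago vs limit 30 → not met
5. condition 'performs piercings' does not hold → requirement n/a → met
6. infection-control review 26 days ago vs limit 30 → met
7. bloodborne-pathogen training 267 days ago vs limit 270 → met
8. condition 'serves clients under 18' does not hold → requirement n/a → met
Not met: 3 of 8

3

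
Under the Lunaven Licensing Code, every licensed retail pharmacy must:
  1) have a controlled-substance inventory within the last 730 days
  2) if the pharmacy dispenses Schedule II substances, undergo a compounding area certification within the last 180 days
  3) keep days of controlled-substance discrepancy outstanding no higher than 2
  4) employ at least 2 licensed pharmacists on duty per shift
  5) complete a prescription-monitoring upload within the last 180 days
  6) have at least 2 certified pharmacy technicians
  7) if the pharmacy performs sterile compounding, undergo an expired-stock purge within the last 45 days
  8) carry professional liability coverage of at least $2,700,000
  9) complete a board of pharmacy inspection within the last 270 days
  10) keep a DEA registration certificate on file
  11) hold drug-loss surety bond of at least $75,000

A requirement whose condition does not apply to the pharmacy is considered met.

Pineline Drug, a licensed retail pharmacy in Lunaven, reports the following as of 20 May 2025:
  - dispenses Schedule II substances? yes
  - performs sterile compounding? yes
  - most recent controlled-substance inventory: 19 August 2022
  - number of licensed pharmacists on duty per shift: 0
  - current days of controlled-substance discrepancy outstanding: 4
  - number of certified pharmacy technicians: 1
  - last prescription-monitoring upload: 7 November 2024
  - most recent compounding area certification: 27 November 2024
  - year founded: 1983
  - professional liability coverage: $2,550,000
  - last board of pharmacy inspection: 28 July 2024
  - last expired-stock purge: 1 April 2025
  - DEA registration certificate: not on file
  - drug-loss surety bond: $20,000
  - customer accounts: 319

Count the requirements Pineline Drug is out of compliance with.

1. controlled-substance inventory 1005 days ago vs limit 730 → not met
2. condition 'dispenses Schedule II substances' holds; compounding area certification 174 days ago vs limit 180 → met
3. days of controlled-substance discrepancy outstanding 4 > 2 → not met
4. licensed pharmacists on duty per shift 0 < 2 → not met
5. prescription-monitoring upload 194 days ago vs limit 180 → not met
6. certified pharmacy technicians 1 < 2 → not met
7. condition 'performs sterile compounding' holds; expired-stock purge 49 days ago vs limit 45 → not met
8. professional liability coverage $2,550,000 < $2,700,000 → not met
9. board of pharmacy inspection 296 days ago vs limit 270 → not met
10. DEA registration certificate absent → not met
11. drug-loss surety bond $20,000 < $75,000 → not met
Not met: 10 of 11

10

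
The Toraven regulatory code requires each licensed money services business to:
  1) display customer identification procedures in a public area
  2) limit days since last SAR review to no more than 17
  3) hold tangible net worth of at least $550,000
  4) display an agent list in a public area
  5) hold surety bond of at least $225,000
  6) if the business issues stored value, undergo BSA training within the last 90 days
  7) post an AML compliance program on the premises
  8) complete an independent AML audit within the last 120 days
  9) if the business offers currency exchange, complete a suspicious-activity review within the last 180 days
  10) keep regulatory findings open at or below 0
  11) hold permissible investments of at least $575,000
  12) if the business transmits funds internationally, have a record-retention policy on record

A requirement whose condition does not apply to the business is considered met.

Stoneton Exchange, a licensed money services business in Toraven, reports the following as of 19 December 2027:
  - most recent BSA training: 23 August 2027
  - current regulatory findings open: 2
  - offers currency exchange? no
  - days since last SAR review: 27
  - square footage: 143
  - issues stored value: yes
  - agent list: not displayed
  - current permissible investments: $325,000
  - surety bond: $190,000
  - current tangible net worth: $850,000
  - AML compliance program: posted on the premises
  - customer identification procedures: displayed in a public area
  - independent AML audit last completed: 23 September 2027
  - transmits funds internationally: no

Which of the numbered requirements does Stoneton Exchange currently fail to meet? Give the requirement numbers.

1. customer identification procedures present → met
2. days since last SAR review 27 > 17 → not met
3. tangible net worth $850,000 ≥ $550,000 → met
4. agent list absent → not met
5. surety bond $190,000 < $225,000 → not met
6. condition 'issues stored value' holds; BSA training 118 days ago vs limit 90 → not met
7. AML compliance program present → met
8. independent AML audit 87 days ago vs limit 120 → met
9. condition 'offers currency exchange' does not hold → requirement n/a → met
10. regulatory findings open 2 > 0 → not met
11. permissible investments $325,000 < $575,000 → not met
12. condition 'transmits funds internationally' does not hold → requirement n/a → met
Not met: 2, 4, 5, 6, 10, 11

2, 4, 5, 6, 10, 11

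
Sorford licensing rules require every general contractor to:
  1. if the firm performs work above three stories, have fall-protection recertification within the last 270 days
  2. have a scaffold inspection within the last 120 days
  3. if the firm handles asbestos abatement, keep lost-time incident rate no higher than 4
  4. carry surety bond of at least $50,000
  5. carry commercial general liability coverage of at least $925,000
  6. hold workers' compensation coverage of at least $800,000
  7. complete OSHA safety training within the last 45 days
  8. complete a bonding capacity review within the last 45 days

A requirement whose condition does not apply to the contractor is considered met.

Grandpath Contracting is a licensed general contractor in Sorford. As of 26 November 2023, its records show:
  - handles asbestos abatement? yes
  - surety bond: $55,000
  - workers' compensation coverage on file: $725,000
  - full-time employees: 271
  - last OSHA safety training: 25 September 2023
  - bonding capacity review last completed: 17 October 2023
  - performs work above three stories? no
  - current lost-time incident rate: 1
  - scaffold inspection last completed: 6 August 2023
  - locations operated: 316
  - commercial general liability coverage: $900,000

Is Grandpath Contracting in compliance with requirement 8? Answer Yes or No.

8. bonding capacity review 40 days ago vs limit 45 → met

Yes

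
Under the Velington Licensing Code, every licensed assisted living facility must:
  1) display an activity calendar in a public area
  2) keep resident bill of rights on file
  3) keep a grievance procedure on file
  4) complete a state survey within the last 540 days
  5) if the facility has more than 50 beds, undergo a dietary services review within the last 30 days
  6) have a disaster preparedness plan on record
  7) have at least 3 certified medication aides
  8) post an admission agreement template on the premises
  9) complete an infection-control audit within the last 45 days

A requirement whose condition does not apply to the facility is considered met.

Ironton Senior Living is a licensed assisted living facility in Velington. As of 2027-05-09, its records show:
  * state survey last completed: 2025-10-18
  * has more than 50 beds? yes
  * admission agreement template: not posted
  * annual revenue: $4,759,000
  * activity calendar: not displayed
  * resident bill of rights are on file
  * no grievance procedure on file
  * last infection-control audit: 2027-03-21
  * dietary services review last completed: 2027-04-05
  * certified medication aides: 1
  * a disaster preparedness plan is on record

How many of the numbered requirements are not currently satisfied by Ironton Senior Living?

1. activity calendar absent → not met
2. resident bill of rights present → met
3. grievance procedure absent → not met
4. state survey 568 days ago vs limit 540 → not met
5. condition 'has more than 50 beds' holds; dietary services review 34 days ago vs limit 30 → not met
6. disaster preparedness plan present → met
7. certified medication aides 1 < 3 → not met
8. admission agreement template absent → not met
9. infection-control audit 49 days ago vs limit 45 → not met
Not met: 7 of 9

7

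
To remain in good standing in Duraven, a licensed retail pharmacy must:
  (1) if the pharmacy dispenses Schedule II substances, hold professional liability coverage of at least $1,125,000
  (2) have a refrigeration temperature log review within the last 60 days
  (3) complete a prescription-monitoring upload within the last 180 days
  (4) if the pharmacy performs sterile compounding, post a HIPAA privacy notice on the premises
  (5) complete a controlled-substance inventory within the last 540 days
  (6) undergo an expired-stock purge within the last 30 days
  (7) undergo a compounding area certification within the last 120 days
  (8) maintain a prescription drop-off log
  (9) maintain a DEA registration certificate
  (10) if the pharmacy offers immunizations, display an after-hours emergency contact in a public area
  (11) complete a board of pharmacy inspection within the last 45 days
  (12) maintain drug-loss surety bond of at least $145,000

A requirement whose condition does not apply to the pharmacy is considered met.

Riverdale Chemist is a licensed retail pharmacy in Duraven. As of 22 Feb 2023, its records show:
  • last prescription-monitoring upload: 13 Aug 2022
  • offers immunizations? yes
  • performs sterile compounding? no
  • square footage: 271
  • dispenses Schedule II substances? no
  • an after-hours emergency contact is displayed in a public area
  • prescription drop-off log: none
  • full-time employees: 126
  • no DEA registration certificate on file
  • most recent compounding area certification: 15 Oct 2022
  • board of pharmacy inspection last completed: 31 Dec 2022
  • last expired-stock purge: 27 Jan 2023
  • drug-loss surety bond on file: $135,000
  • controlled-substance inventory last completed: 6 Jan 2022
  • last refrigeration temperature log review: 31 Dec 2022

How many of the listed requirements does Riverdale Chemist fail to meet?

6

1. condition 'dispenses Schedule II substances' does not hold → requirement n/a → met
2. refrigeration temperature log review 53 days ago vs limit 60 → met
3. prescription-monitoring upload 193 days ago vs limit 180 → not met
4. condition 'performs sterile compounding' does not hold → requirement n/a → met
5. controlled-substance inventory 412 days ago vs limit 540 → met
6. expired-stock purge 26 days ago vs limit 30 → met
7. compounding area certification 130 days ago vs limit 120 → not met
8. prescription drop-off log absent → not met
9. DEA registration certificate absent → not met
10. condition 'offers immunizations' holds; after-hours emergency contact present → met
11. board of pharmacy inspection 53 days ago vs limit 45 → not met
12. drug-loss surety bond $135,000 < $145,000 → not met
Not met: 6 of 12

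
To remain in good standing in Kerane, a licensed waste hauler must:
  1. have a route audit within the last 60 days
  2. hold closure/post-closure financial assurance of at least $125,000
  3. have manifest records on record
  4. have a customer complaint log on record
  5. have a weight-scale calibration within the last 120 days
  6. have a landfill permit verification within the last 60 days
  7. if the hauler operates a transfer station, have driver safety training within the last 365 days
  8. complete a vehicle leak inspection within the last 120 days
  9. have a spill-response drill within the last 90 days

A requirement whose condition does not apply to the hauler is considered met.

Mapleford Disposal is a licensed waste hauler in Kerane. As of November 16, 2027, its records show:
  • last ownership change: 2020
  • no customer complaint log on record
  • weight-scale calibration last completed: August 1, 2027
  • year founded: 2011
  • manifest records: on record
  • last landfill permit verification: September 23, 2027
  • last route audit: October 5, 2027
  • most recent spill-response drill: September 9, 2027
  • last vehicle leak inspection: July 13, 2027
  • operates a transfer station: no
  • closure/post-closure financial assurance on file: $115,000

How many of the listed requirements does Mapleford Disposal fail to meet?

1. route audit 42 days ago vs limit 60 → met
2. closure/post-closure financial assurance $115,000 < $125,000 → not met
3. manifest records present → met
4. customer complaint log absent → not met
5. weight-scale calibration 107 days ago vs limit 120 → met
6. landfill permit verification 54 days ago vs limit 60 → met
7. condition 'operates a transfer station' does not hold → requirement n/a → met
8. vehicle leak inspection 126 days ago vs limit 120 → not met
9. spill-response drill 68 days ago vs limit 90 → met
Not met: 3 of 9

3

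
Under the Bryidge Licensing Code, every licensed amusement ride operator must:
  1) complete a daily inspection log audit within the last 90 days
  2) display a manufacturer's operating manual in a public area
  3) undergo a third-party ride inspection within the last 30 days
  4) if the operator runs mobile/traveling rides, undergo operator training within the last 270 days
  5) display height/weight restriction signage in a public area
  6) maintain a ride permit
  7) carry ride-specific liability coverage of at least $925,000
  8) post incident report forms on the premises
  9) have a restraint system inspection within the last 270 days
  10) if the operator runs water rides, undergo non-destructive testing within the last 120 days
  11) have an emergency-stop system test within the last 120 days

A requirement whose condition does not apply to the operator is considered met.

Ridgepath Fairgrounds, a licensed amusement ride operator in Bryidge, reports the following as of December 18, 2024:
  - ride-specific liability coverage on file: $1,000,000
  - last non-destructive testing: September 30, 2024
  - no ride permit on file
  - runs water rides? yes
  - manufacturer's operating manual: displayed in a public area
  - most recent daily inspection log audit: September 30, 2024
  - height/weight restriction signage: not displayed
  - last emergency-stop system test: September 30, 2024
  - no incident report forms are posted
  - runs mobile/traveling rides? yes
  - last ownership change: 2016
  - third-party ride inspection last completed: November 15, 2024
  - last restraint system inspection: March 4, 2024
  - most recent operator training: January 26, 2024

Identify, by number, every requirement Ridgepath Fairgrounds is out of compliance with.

1. daily inspection log audit 79 days ago vs limit 90 → met
2. manufacturer's operating manual present → met
3. third-party ride inspection 33 days ago vs limit 30 → not met
4. condition 'runs mobile/traveling rides' holds; operator training 327 days ago vs limit 270 → not met
5. height/weight restriction signage absent → not met
6. ride permit absent → not met
7. ride-specific liability coverage $1,000,000 ≥ $925,000 → met
8. incident report forms absent → not met
9. restraint system inspection 289 days ago vs limit 270 → not met
10. condition 'runs water rides' holds; non-destructive testing 79 days ago vs limit 120 → met
11. emergency-stop system test 79 days ago vs limit 120 → met
Not met: 3, 4, 5, 6, 8, 9

3, 4, 5, 6, 8, 9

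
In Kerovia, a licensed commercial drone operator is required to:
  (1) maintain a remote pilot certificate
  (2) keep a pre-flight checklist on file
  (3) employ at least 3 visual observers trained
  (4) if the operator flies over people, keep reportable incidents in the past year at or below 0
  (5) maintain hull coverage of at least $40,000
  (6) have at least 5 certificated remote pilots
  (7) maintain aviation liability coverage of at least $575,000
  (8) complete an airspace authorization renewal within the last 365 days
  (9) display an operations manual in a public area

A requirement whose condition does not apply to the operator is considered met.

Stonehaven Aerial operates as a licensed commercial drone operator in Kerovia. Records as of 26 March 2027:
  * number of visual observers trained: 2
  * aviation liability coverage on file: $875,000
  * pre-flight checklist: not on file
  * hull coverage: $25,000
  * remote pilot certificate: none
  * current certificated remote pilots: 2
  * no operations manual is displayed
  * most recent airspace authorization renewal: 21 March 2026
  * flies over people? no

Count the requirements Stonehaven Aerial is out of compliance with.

7

1. remote pilot certificate absent → not met
2. pre-flight checklist absent → not met
3. visual observers trained 2 < 3 → not met
4. condition 'flies over people' does not hold → requirement n/a → met
5. hull coverage $25,000 < $40,000 → not met
6. certificated remote pilots 2 < 5 → not met
7. aviation liability coverage $875,000 ≥ $575,000 → met
8. airspace authorization renewal 370 days ago vs limit 365 → not met
9. operations manual absent → not met
Not met: 7 of 9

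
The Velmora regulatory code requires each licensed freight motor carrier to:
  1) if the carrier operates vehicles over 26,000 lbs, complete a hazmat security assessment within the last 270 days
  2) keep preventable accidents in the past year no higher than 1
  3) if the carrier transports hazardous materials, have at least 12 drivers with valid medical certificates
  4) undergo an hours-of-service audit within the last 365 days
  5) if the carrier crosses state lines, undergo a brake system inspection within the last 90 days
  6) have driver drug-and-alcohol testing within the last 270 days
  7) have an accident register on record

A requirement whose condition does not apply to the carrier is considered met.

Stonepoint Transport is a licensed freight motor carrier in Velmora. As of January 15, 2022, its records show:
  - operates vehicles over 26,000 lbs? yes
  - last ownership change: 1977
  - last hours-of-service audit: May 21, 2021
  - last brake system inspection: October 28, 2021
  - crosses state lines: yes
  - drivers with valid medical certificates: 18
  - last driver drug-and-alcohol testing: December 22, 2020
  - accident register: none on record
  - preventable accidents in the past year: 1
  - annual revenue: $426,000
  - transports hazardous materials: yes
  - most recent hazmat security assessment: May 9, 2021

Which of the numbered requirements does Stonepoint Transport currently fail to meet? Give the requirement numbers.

6, 7

1. condition 'operates vehicles over 26,000 lbs' holds; hazmat security assessment 251 days ago vs limit 270 → met
2. preventable accidents in the past year 1 ≤ 1 → met
3. condition 'transports hazardous materials' holds; drivers with valid medical certificates 18 ≥ 12 → met
4. hours-of-service audit 239 days ago vs limit 365 → met
5. condition 'crosses state lines' holds; brake system inspection 79 days ago vs limit 90 → met
6. driver drug-and-alcohol testing 389 days ago vs limit 270 → not met
7. accident register absent → not met
Not met: 6, 7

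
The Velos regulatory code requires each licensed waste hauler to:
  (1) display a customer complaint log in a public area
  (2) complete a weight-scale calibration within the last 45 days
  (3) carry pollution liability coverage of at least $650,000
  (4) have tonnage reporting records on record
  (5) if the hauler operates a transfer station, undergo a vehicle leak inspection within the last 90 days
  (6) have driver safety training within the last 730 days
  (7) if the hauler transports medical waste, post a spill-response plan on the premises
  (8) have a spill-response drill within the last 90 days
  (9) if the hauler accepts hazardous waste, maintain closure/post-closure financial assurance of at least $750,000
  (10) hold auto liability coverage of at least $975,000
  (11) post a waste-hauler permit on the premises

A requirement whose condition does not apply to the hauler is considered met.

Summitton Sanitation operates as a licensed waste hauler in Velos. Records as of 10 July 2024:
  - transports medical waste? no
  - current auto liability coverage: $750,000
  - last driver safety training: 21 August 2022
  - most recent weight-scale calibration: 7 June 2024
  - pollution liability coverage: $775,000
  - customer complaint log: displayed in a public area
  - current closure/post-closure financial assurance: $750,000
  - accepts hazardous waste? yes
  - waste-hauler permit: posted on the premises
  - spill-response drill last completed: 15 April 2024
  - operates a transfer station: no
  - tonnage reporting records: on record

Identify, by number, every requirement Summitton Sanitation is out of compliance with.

1. customer complaint log present → met
2. weight-scale calibration 33 days ago vs limit 45 → met
3. pollution liability coverage $775,000 ≥ $650,000 → met
4. tonnage reporting records present → met
5. condition 'operates a transfer station' does not hold → requirement n/a → met
6. driver safety training 689 days ago vs limit 730 → met
7. condition 'transports medical waste' does not hold → requirement n/a → met
8. spill-response drill 86 days ago vs limit 90 → met
9. condition 'accepts hazardous waste' holds; closure/post-closure financial assurance $750,000 ≥ $750,000 → met
10. auto liability coverage $750,000 < $975,000 → not met
11. waste-hauler permit present → met
Not met: 10

10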